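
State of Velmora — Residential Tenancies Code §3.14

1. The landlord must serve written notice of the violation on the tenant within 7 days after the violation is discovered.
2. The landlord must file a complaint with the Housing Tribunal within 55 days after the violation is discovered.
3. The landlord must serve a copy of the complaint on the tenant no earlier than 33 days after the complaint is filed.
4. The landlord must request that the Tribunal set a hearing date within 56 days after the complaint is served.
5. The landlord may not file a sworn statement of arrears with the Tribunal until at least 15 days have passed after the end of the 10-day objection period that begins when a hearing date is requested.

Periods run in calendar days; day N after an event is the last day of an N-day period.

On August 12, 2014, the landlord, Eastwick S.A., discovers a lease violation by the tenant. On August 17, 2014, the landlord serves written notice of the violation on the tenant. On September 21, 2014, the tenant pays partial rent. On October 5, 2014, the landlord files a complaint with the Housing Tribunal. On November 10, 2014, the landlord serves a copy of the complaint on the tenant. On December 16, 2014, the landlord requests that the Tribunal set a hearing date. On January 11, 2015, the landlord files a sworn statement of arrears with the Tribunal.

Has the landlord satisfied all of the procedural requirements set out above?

Yes

Step 1 — counting 7 days from August 12, 2014 (when the violation is discovered) gives a deadline of August 19, 2014; August 17, 2014 is within that limit.
Step 2 — counting 55 days from August 12, 2014 (when the violation is discovered) gives a deadline of October 6, 2014; completed October 5, 2014, before the deadline.
Step 3 — must wait 33 days from October 5, 2014 (when the complaint is filed), so not before November 7, 2014; done November 10, 2014, after the minimum wait.
Step 4 — counting 56 days from November 10, 2014 (when the complaint is served) gives a deadline of January 5, 2015; December 16, 2014 is within that limit.
Step 5 — must wait 15 days from December 26, 2014 (end of the 10-day objection period, which began when a hearing date is requested on December 16, 2014), so not before January 10, 2015; January 11, 2015 is on or after that date.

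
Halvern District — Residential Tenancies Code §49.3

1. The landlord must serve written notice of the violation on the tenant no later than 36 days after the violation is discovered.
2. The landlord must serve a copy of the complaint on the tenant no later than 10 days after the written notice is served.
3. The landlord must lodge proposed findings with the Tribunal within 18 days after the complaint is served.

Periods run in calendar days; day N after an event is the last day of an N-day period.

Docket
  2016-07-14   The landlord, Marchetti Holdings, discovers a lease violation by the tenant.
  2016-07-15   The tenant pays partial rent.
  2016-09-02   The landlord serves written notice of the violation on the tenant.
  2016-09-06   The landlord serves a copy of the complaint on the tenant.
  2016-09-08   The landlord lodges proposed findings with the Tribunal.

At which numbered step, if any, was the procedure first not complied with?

(1) due by 2016-07-14 + 36 days = 2016-08-19; done 2016-09-02 — 14 days late.
No need to go further; step 1 was not satisfied.

Step 1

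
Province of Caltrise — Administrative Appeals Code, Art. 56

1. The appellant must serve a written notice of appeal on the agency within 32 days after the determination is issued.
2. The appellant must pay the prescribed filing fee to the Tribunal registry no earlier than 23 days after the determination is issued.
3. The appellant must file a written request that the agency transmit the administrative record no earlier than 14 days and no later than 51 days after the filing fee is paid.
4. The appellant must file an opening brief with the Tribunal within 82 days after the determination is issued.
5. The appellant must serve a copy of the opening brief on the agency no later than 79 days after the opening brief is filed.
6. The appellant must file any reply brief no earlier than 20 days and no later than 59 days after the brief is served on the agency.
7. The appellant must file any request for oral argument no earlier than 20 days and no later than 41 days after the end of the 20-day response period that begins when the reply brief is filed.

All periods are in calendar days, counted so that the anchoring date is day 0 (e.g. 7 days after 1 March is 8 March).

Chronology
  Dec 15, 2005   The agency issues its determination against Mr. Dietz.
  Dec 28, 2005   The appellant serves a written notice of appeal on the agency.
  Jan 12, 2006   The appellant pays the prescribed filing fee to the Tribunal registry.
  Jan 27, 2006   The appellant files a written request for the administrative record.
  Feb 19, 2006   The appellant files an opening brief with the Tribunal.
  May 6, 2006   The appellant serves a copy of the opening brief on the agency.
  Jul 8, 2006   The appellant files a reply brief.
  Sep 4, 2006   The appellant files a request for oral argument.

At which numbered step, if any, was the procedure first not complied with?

(1) due by Dec 15, 2005 + 32 days = Jan 16, 2006; Dec 28, 2005 is within that limit.
(2) permitted from Dec 15, 2005 + 23 days = Jan 7, 2006 onward; done Jan 12, 2006, after the minimum wait.
(3) the permitted window runs from Jan 12, 2006 + 14 = Jan 26, 2006 to Jan 12, 2006 + 51 = Mar 4, 2006; Jan 27, 2006 falls inside that range.
(4) due by Dec 15, 2005 + 82 days = Mar 7, 2006; Feb 19, 2006 is within that limit.
(5) due by Feb 19, 2006 + 79 days = May 9, 2006; completed May 6, 2006, before the deadline.
(6) the permitted window runs from May 6, 2006 + 20 = May 26, 2006 to May 6, 2006 + 59 = Jul 4, 2006; done Jul 8, 2006 — 4 days after the window closed.

Step 6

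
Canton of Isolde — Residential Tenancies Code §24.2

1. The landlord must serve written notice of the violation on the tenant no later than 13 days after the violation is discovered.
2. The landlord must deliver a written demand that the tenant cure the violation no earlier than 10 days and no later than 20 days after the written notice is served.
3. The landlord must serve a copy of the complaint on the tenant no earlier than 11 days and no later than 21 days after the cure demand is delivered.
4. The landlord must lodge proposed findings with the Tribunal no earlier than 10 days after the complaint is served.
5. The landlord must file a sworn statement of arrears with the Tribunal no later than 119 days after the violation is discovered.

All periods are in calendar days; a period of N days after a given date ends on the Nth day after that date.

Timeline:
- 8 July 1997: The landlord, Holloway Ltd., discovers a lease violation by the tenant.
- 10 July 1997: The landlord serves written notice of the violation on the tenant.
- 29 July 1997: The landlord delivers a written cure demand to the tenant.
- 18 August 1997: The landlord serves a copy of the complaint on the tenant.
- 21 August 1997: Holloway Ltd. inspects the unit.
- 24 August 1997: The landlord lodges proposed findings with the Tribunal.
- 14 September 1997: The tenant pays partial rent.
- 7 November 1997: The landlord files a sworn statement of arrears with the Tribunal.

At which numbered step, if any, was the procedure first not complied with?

Step 4

Step 1 — counting 13 days from 8 July 1997 (when the violation is discovered) gives a deadline of 21 July 1997; 10 July 1997 is within that limit.
Step 2 — 10 and 20 days from 10 July 1997 (when the written notice is served) are 20 July 1997 and 30 July 1997 respectively; done 29 July 1997 — within the window.
Step 3 — 11 and 21 days from 29 July 1997 (when the cure demand is delivered) are 9 August 1997 and 19 August 1997 respectively; done 18 August 1997, which is between those dates.
Step 4 — must wait 10 days from 18 August 1997 (when the complaint is served), so not before 28 August 1997; done 24 August 1997 — 4 days too early.
The procedure was therefore not followed at step 4.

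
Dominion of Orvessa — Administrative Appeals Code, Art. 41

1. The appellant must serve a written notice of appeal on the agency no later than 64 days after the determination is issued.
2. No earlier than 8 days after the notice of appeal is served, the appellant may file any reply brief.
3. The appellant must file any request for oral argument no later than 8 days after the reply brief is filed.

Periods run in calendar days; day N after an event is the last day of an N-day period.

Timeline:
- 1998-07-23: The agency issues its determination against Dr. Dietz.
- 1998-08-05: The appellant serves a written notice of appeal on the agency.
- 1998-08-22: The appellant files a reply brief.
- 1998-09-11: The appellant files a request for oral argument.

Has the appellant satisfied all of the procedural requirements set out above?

No

Step 1 — counting 64 days from 1998-07-23 (when the determination is issued) gives a deadline of 1998-09-25; completed 1998-08-05, before the deadline.
Step 2 — must wait 8 days from 1998-08-05 (when the notice of appeal is served), so not before 1998-08-13; done 1998-08-22 — permitted.
Step 3 — counting 8 days from 1998-08-22 (when the reply brief is filed) gives a deadline of 1998-08-30; not done until 1998-09-11, 12 days after the deadline.
The procedure was therefore not followed at step 3.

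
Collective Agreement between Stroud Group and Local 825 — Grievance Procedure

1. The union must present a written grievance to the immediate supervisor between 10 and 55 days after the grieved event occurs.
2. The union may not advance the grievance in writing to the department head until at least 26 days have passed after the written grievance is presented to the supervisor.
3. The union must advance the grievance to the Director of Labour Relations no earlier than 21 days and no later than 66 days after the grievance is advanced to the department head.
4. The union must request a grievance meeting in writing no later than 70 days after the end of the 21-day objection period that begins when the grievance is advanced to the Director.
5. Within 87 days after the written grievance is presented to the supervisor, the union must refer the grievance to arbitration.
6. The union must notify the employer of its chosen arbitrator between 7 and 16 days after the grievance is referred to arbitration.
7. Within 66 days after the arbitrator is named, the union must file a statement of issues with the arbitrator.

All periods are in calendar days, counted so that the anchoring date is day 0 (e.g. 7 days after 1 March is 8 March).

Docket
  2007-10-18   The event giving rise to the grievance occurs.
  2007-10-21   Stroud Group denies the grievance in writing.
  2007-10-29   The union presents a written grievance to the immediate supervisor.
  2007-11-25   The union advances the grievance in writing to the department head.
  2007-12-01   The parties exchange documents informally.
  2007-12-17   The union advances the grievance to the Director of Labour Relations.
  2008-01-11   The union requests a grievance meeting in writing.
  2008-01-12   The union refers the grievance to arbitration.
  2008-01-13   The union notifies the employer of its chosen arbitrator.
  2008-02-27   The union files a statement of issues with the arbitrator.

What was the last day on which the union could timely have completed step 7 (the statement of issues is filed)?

Step 7 runs from 2008-01-13, when the arbitrator is named. 66 days after 2008-01-13 is 2008-03-19.

2008-03-19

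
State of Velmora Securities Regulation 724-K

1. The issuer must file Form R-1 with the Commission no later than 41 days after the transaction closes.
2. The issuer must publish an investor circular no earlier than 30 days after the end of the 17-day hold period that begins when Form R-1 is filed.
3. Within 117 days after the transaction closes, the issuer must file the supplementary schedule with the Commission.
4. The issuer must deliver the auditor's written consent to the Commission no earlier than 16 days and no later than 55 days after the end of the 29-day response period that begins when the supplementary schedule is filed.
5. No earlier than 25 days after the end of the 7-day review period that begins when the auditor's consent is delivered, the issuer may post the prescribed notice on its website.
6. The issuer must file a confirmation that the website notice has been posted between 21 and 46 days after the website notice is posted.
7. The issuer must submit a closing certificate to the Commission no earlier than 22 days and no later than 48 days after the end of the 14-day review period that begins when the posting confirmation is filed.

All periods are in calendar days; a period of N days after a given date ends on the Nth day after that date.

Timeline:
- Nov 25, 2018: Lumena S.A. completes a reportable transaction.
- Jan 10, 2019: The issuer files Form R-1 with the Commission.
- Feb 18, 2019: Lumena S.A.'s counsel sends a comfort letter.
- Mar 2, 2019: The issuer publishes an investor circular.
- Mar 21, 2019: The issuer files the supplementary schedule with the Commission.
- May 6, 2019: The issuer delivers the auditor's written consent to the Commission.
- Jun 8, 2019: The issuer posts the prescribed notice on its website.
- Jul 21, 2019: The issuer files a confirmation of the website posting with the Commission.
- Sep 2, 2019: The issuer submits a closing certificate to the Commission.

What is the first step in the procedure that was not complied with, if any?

Step 1

Step 1 — counting 41 days from Nov 25, 2018 (when the transaction closes) gives a deadline of Jan 5, 2019; Jan 10, 2019 misses that deadline by 5 days.
The analysis stops there.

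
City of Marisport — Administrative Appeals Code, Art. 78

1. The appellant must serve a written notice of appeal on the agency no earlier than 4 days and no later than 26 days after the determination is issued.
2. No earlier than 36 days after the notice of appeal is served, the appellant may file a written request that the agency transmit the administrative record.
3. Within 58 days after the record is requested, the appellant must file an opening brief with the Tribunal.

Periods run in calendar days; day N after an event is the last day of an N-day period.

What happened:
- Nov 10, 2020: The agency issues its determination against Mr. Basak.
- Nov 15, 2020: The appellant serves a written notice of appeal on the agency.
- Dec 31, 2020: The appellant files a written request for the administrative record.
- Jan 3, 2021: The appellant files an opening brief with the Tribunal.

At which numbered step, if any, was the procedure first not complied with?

None — every step was satisfied

Step 1: the window is 4–26 days after Nov 10, 2020 (when the determination is issued), so Nov 14, 2020 through Dec 6, 2020; done Nov 15, 2020 — within the window.
Step 2: the earliest permitted date is 36 days after Nov 15, 2020 (when the notice of appeal is served), i.e. Dec 21, 2020; done Dec 31, 2020, after the minimum wait.
Step 3: 58 days after Dec 31, 2020 (when the record is requested) is Feb 27, 2021; Jan 3, 2021 is within that limit.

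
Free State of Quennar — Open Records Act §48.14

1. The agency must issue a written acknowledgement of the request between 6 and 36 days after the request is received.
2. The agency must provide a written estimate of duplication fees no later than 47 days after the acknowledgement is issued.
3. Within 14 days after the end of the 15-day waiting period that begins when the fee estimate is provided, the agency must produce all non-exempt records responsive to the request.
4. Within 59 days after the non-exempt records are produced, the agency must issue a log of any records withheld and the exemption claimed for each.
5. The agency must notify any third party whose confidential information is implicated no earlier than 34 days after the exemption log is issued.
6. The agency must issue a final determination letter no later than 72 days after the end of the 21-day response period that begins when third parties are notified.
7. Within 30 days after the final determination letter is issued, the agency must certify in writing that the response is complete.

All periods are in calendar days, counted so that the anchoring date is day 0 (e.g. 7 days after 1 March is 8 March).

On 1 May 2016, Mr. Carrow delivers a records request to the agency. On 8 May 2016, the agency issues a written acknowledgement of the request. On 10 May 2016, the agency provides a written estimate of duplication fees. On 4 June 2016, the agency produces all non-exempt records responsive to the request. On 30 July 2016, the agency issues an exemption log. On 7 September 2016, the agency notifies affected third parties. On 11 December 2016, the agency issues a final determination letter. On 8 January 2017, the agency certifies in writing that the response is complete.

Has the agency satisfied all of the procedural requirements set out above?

Step 1 — 6 and 36 days from 1 May 2016 (when the request is received) are 7 May 2016 and 6 June 2016 respectively; done 8 May 2016 — within the window.
Step 2 — counting 47 days from 8 May 2016 (when the acknowledgement is issued) gives a deadline of 24 June 2016; done 10 May 2016 — timely.
Step 3 — counting 14 days from 25 May 2016 (end of the 15-day waiting period, which began when the fee estimate is provided on 10 May 2016) gives a deadline of 8 June 2016; 4 June 2016 is within that limit.
Step 4 — counting 59 days from 4 June 2016 (when the non-exempt records are produced) gives a deadline of 2 August 2016; 30 July 2016 is within that limit.
Step 5 — must wait 34 days from 30 July 2016 (when the exemption log is issued), so not before 2 September 2016; 7 September 2016 is on or after that date.
Step 6 — counting 72 days from 28 September 2016 (end of the 21-day response period, which began when third parties are notified on 7 September 2016) gives a deadline of 9 December 2016; not done until 11 December 2016, 2 days after the deadline.

No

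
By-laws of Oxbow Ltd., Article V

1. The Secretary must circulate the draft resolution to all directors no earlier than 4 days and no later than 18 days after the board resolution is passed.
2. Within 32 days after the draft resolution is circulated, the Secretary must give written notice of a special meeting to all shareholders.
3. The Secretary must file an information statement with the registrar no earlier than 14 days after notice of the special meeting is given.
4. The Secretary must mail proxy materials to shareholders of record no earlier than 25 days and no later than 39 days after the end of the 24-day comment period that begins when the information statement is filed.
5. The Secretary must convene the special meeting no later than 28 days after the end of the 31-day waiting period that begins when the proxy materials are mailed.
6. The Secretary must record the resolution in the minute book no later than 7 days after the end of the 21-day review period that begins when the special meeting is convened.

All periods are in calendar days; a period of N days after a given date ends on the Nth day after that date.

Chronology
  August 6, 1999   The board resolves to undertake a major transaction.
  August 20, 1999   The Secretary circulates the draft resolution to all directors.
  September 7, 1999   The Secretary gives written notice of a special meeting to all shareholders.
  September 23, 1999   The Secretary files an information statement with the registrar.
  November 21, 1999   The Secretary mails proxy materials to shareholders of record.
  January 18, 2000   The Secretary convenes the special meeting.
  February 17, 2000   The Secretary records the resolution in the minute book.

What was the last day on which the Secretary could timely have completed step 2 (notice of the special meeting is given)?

Step 2 runs from August 20, 1999, when the draft resolution is circulated. 32 days after August 20, 1999 is September 21, 1999.

September 21, 1999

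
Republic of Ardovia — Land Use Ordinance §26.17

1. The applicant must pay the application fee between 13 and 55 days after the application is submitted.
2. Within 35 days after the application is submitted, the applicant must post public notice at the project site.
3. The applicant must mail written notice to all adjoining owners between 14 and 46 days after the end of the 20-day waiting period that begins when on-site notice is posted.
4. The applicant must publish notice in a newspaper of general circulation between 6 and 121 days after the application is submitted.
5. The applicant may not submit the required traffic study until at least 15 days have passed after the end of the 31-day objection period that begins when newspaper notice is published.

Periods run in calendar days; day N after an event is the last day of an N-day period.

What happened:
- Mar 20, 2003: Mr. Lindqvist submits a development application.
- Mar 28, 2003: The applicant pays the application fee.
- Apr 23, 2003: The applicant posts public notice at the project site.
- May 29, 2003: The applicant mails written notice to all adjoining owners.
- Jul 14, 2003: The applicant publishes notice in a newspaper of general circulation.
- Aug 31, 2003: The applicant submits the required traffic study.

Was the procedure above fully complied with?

Step 1 — 13 and 55 days from Mar 20, 2003 (when the application is submitted) are Apr 2, 2003 and May 14, 2003 respectively; Mar 28, 2003 is 5 days too early.

No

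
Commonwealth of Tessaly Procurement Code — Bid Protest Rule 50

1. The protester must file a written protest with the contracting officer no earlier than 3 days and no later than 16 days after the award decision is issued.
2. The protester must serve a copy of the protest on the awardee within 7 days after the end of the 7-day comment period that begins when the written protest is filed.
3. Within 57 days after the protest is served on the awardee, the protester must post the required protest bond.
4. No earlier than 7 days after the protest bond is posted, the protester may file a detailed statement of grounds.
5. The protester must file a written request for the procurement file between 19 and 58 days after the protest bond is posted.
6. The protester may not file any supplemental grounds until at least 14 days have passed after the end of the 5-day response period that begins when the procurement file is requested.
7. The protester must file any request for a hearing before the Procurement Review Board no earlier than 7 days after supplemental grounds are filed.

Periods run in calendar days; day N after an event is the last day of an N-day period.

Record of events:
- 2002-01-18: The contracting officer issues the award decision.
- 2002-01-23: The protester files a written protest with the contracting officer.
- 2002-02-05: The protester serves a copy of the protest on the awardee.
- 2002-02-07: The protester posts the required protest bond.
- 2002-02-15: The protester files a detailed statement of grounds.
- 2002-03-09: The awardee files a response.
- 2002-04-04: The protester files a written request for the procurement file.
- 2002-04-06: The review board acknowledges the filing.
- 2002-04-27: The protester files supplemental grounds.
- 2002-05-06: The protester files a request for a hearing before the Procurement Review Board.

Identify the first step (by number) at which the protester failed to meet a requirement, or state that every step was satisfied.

Step 1: the window is 3–16 days after 2002-01-18 (when the award decision is issued), so 2002-01-21 through 2002-02-03; 2002-01-23 falls inside that range.
Step 2: 7 days after 2002-01-30 (end of the 7-day comment period, which began when the written protest is filed on 2002-01-23) is 2002-02-06; done 2002-02-05 — timely.
Step 3: 57 days after 2002-02-05 (when the protest is served on the awardee) is 2002-04-03; completed 2002-02-07, before the deadline.
Step 4: the earliest permitted date is 7 days after 2002-02-07 (when the protest bond is posted), i.e. 2002-02-14; 2002-02-15 is on or after that date.
Step 5: the window is 19–58 days after 2002-02-07 (when the protest bond is posted), so 2002-02-26 through 2002-04-06; done 2002-04-04 — within the window.
Step 6: the earliest permitted date is 14 days after 2002-04-09 (end of the 5-day response period, which began when the procurement file is requested on 2002-04-04), i.e. 2002-04-23; done 2002-04-27, after the minimum wait.
Step 7: the earliest permitted date is 7 days after 2002-04-27 (when supplemental grounds are filed), i.e. 2002-05-04; done 2002-05-06, after the minimum wait.

None — every step was satisfied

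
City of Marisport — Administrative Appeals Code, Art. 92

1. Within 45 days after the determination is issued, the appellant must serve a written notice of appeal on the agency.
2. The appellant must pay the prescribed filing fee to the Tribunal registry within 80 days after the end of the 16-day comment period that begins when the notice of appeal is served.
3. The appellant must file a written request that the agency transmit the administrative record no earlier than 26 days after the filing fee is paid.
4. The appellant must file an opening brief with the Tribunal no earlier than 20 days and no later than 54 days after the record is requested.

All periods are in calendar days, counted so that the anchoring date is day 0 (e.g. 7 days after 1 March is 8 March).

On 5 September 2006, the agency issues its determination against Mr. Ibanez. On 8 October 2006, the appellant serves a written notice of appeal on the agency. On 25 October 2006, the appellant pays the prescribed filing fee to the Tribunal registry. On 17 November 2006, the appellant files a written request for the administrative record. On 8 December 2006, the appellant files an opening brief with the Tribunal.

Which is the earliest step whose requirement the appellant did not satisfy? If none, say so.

Step 3

(1) due by 5 September 2006 + 45 days = 20 October 2006; done 8 October 2006 — timely.
(2) due by 24 October 2006 + 80 days = 12 January 2007; 25 October 2006 is within that limit.
(3) permitted from 25 October 2006 + 26 days = 20 November 2006 onward; 17 November 2006 is 3 days before the earliest permitted date.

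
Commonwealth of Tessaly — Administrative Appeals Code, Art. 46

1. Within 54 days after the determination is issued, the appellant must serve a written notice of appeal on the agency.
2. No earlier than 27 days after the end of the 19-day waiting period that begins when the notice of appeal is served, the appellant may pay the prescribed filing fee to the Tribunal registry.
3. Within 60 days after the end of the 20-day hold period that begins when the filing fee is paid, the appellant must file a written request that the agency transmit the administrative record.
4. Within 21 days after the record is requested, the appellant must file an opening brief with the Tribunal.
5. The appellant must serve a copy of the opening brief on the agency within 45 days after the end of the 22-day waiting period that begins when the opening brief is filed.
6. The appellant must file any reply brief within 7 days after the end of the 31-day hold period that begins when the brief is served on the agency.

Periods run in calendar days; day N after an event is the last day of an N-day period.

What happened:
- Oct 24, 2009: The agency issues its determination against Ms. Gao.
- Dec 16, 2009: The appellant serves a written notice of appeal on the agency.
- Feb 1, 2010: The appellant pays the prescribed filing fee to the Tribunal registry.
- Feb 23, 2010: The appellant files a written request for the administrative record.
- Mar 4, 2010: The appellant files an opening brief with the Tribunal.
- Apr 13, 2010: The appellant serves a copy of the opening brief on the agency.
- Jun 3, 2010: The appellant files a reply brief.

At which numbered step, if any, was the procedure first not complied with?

Step 1: 54 days after Oct 24, 2009 (when the determination is issued) is Dec 17, 2009; completed Dec 16, 2009, before the deadline.
Step 2: the earliest permitted date is 27 days after Jan 4, 2010 (end of the 19-day waiting period, which began when the notice of appeal is served on Dec 16, 2009), i.e. Jan 31, 2010; done Feb 1, 2010 — permitted.
Step 3: 60 days after Feb 21, 2010 (end of the 20-day hold period, which began when the filing fee is paid on Feb 1, 2010) is Apr 22, 2010; done Feb 23, 2010 — timely.
Step 4: 21 days after Feb 23, 2010 (when the record is requested) is Mar 16, 2010; completed Mar 4, 2010, before the deadline.
Step 5: 45 days after Mar 26, 2010 (end of the 22-day waiting period, which began when the opening brief is filed on Mar 4, 2010) is May 10, 2010; done Apr 13, 2010 — timely.
Step 6: 7 days after May 14, 2010 (end of the 31-day hold period, which began when the brief is served on the agency on Apr 13, 2010) is May 21, 2010; not done until Jun 3, 2010, 13 days after the deadline.

Step 6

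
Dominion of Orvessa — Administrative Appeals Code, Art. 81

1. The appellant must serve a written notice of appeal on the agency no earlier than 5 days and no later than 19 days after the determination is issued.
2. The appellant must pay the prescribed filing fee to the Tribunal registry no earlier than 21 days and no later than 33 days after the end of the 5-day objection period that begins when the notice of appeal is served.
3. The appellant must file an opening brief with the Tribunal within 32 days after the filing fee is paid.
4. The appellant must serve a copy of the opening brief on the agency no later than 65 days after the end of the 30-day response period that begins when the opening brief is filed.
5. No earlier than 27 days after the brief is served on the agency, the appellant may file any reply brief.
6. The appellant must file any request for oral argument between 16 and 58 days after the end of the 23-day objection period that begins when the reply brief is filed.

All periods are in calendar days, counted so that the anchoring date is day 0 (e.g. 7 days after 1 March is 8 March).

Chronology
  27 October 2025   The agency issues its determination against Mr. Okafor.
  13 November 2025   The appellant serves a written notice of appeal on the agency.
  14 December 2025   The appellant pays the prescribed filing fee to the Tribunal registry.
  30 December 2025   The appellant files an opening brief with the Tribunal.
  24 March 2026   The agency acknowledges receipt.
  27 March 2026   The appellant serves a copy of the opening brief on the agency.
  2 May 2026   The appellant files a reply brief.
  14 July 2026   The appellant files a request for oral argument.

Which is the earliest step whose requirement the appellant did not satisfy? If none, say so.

None — every step was satisfied

(1) the permitted window runs from 27 October 2025 + 5 = 1 November 2025 to 27 October 2025 + 19 = 15 November 2025; done 13 November 2025, which is between those dates.
(2) the permitted window runs from 18 November 2025 + 21 = 9 December 2025 to 18 November 2025 + 33 = 21 December 2025; 14 December 2025 falls inside that range.
(3) due by 14 December 2025 + 32 days = 15 January 2026; completed 30 December 2025, before the deadline.
(4) due by 29 January 2026 + 65 days = 4 April 2026; 27 March 2026 is within that limit.
(5) permitted from 27 March 2026 + 27 days = 23 April 2026 onward; done 2 May 2026 — permitted.
(6) the permitted window runs from 25 May 2026 + 16 = 10 June 2026 to 25 May 2026 + 58 = 22 July 2026; 14 July 2026 falls inside that range.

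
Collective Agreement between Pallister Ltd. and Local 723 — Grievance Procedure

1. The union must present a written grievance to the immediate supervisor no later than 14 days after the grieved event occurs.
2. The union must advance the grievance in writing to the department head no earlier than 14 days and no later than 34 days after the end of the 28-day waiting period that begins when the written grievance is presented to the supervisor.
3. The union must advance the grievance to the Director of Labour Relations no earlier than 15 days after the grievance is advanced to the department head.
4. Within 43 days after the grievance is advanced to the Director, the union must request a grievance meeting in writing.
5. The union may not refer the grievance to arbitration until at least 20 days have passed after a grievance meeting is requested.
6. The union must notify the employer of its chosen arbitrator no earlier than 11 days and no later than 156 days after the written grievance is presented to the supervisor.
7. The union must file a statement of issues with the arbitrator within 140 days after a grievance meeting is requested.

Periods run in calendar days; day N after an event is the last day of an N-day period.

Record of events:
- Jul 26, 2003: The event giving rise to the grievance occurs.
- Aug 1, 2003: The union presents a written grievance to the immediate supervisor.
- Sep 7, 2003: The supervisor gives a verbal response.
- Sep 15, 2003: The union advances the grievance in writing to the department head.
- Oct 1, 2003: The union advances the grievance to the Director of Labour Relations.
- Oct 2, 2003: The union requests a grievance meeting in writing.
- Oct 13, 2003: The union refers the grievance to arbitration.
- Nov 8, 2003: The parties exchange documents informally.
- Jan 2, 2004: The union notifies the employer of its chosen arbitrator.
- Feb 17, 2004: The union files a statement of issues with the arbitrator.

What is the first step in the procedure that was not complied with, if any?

Step 5

(1) due by Jul 26, 2003 + 14 days = Aug 9, 2003; done Aug 1, 2003 — timely.
(2) the permitted window runs from Aug 29, 2003 + 14 = Sep 12, 2003 to Aug 29, 2003 + 34 = Oct 2, 2003; Sep 15, 2003 falls inside that range.
(3) permitted from Sep 15, 2003 + 15 days = Sep 30, 2003 onward; done Oct 1, 2003 — permitted.
(4) due by Oct 1, 2003 + 43 days = Nov 13, 2003; done Oct 2, 2003 — timely.
(5) permitted from Oct 2, 2003 + 20 days = Oct 22, 2003 onward; done Oct 13, 2003 — 9 days too early.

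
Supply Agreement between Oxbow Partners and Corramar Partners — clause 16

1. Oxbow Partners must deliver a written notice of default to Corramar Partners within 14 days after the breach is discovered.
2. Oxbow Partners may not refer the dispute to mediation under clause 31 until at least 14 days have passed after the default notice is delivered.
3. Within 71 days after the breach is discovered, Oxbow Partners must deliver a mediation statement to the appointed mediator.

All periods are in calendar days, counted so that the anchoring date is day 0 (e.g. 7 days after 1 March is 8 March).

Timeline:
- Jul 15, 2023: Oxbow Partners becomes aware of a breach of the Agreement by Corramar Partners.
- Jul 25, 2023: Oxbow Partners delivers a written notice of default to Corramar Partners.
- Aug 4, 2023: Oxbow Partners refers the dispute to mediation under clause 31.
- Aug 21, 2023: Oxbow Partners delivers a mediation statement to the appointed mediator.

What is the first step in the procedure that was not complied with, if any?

(1) due by Jul 15, 2023 + 14 days = Jul 29, 2023; completed Jul 25, 2023, before the deadline.
(2) permitted from Jul 25, 2023 + 14 days = Aug 8, 2023 onward; acted on Aug 4, 2023, 4 days prematurely.

Step 2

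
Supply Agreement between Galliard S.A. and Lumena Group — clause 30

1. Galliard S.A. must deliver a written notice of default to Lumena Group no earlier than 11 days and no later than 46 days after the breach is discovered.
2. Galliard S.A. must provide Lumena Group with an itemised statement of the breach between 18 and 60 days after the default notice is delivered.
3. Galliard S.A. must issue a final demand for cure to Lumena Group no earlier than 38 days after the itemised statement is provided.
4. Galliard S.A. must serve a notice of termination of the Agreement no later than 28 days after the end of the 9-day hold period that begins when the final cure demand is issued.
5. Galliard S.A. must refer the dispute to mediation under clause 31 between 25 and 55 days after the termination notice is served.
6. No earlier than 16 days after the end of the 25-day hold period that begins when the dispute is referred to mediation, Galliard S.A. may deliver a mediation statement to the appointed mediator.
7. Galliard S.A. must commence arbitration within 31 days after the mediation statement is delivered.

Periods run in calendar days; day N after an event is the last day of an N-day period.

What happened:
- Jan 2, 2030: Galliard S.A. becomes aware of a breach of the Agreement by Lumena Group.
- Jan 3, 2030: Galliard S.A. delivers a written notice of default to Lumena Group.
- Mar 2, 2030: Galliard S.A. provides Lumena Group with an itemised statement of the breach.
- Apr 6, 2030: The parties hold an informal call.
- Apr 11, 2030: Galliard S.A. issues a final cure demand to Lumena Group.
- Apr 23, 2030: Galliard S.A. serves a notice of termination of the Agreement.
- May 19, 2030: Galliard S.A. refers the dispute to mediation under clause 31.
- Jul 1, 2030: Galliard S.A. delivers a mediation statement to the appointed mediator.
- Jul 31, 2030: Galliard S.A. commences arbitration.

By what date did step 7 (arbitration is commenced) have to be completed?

Step 7 runs from Jul 1, 2030, when the mediation statement is delivered. 31 days after Jul 1, 2030 is Aug 1, 2030.

Aug 1, 2030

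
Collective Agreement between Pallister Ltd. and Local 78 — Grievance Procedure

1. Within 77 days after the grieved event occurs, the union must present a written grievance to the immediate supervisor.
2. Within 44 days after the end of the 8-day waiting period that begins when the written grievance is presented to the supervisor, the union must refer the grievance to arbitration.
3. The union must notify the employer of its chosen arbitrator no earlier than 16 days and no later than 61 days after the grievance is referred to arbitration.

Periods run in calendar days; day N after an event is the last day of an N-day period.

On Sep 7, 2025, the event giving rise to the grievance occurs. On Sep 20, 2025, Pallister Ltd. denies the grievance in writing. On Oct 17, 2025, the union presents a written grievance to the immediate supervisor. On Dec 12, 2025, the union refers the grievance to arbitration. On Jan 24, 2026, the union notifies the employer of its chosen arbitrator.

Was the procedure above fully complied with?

No

Step 1: 77 days after Sep 7, 2025 (when the grieved event occurs) is Nov 23, 2025; Oct 17, 2025 is within that limit.
Step 2: 44 days after Oct 25, 2025 (end of the 8-day waiting period, which began when the written grievance is presented to the supervisor on Oct 17, 2025) is Dec 8, 2025; done Dec 12, 2025 — 4 days late.
The analysis stops there.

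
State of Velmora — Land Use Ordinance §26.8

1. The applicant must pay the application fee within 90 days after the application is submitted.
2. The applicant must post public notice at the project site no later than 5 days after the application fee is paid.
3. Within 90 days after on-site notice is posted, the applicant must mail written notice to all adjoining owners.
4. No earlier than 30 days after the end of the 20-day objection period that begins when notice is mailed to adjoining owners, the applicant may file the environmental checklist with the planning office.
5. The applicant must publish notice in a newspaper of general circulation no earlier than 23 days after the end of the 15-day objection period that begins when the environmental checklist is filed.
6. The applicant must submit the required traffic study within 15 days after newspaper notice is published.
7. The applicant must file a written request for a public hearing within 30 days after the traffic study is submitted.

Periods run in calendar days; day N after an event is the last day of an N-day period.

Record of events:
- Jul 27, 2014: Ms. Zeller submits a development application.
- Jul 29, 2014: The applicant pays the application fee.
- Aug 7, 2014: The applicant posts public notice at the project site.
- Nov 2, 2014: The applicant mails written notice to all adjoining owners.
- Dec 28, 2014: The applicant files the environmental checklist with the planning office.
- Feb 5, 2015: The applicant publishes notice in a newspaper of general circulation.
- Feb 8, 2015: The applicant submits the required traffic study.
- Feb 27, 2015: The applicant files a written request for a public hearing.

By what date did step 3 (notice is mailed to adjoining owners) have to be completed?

Nov 5, 2014

Step 3 runs from Aug 7, 2014, when on-site notice is posted. 90 days after Aug 7, 2014 is Nov 5, 2014.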